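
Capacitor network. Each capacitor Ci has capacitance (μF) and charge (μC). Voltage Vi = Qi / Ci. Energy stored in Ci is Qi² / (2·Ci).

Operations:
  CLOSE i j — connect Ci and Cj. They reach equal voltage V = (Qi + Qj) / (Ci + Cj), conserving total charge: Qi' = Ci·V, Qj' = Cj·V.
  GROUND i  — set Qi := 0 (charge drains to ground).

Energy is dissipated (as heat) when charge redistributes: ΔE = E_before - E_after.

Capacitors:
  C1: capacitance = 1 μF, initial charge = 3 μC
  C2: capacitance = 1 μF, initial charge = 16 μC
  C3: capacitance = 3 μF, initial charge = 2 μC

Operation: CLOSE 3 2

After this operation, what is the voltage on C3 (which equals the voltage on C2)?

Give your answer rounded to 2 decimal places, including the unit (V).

Answer: 4.50 V

Derivation:
Initial: C1(1μF, Q=3μC, V=3.00V), C2(1μF, Q=16μC, V=16.00V), C3(3μF, Q=2μC, V=0.67V)
Op 1: CLOSE 3-2: Q_total=18.00, C_total=4.00, V=4.50; Q3=13.50, Q2=4.50; dissipated=88.167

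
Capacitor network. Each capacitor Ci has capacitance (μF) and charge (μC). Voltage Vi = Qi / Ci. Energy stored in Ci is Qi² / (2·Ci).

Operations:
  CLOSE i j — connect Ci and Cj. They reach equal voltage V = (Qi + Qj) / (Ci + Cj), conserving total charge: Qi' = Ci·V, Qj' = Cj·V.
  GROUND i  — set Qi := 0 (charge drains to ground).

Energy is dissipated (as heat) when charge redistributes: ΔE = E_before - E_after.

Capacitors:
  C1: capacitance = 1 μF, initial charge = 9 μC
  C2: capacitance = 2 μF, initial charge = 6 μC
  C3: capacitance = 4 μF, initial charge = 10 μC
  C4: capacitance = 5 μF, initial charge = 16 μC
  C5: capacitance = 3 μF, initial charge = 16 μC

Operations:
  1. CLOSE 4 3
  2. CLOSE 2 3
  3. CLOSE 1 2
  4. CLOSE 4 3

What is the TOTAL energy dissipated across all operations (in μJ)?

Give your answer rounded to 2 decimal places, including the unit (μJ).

Answer: 12.85 μJ

Derivation:
Initial: C1(1μF, Q=9μC, V=9.00V), C2(2μF, Q=6μC, V=3.00V), C3(4μF, Q=10μC, V=2.50V), C4(5μF, Q=16μC, V=3.20V), C5(3μF, Q=16μC, V=5.33V)
Op 1: CLOSE 4-3: Q_total=26.00, C_total=9.00, V=2.89; Q4=14.44, Q3=11.56; dissipated=0.544
Op 2: CLOSE 2-3: Q_total=17.56, C_total=6.00, V=2.93; Q2=5.85, Q3=11.70; dissipated=0.008
Op 3: CLOSE 1-2: Q_total=14.85, C_total=3.00, V=4.95; Q1=4.95, Q2=9.90; dissipated=12.298
Op 4: CLOSE 4-3: Q_total=26.15, C_total=9.00, V=2.91; Q4=14.53, Q3=11.62; dissipated=0.002
Total dissipated: 12.852 μJ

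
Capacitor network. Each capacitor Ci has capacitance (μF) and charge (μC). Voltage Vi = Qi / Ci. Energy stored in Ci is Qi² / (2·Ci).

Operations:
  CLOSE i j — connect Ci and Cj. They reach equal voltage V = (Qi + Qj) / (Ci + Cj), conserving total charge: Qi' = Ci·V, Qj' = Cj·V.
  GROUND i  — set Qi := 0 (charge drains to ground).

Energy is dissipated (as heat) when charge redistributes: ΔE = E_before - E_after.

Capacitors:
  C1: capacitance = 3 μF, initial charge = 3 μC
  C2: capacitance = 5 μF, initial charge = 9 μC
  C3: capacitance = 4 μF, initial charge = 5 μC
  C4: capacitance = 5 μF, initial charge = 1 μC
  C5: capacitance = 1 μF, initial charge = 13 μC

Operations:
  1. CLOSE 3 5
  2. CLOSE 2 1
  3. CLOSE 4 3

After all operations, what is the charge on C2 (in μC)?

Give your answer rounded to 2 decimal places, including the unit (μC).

Answer: 7.50 μC

Derivation:
Initial: C1(3μF, Q=3μC, V=1.00V), C2(5μF, Q=9μC, V=1.80V), C3(4μF, Q=5μC, V=1.25V), C4(5μF, Q=1μC, V=0.20V), C5(1μF, Q=13μC, V=13.00V)
Op 1: CLOSE 3-5: Q_total=18.00, C_total=5.00, V=3.60; Q3=14.40, Q5=3.60; dissipated=55.225
Op 2: CLOSE 2-1: Q_total=12.00, C_total=8.00, V=1.50; Q2=7.50, Q1=4.50; dissipated=0.600
Op 3: CLOSE 4-3: Q_total=15.40, C_total=9.00, V=1.71; Q4=8.56, Q3=6.84; dissipated=12.844
Final charges: Q1=4.50, Q2=7.50, Q3=6.84, Q4=8.56, Q5=3.60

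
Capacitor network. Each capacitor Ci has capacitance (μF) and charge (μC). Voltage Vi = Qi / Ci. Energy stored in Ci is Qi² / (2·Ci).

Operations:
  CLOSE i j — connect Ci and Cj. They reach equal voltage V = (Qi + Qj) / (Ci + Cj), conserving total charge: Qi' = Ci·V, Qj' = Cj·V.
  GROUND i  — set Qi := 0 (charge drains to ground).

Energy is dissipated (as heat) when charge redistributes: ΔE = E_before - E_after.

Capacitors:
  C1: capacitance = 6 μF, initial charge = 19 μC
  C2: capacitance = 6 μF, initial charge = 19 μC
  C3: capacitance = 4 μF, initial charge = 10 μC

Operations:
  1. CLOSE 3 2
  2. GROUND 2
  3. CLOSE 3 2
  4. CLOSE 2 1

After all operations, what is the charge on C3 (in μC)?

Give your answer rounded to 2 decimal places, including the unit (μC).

Answer: 4.64 μC

Derivation:
Initial: C1(6μF, Q=19μC, V=3.17V), C2(6μF, Q=19μC, V=3.17V), C3(4μF, Q=10μC, V=2.50V)
Op 1: CLOSE 3-2: Q_total=29.00, C_total=10.00, V=2.90; Q3=11.60, Q2=17.40; dissipated=0.533
Op 2: GROUND 2: Q2=0; energy lost=25.230
Op 3: CLOSE 3-2: Q_total=11.60, C_total=10.00, V=1.16; Q3=4.64, Q2=6.96; dissipated=10.092
Op 4: CLOSE 2-1: Q_total=25.96, C_total=12.00, V=2.16; Q2=12.98, Q1=12.98; dissipated=6.040
Final charges: Q1=12.98, Q2=12.98, Q3=4.64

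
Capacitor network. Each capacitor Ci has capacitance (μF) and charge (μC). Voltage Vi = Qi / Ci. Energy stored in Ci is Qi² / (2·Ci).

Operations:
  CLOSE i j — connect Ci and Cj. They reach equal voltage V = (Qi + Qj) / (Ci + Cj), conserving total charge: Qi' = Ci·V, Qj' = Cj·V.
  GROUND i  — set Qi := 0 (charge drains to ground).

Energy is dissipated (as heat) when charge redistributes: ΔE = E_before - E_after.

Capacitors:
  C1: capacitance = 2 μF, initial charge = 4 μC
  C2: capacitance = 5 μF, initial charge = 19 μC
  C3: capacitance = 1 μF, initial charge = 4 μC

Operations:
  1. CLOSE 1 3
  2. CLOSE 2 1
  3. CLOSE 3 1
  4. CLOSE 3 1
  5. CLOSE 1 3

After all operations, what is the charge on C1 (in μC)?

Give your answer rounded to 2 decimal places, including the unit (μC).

Answer: 6.41 μC

Derivation:
Initial: C1(2μF, Q=4μC, V=2.00V), C2(5μF, Q=19μC, V=3.80V), C3(1μF, Q=4μC, V=4.00V)
Op 1: CLOSE 1-3: Q_total=8.00, C_total=3.00, V=2.67; Q1=5.33, Q3=2.67; dissipated=1.333
Op 2: CLOSE 2-1: Q_total=24.33, C_total=7.00, V=3.48; Q2=17.38, Q1=6.95; dissipated=0.917
Op 3: CLOSE 3-1: Q_total=9.62, C_total=3.00, V=3.21; Q3=3.21, Q1=6.41; dissipated=0.218
Op 4: CLOSE 3-1: Q_total=9.62, C_total=3.00, V=3.21; Q3=3.21, Q1=6.41; dissipated=0.000
Op 5: CLOSE 1-3: Q_total=9.62, C_total=3.00, V=3.21; Q1=6.41, Q3=3.21; dissipated=0.000
Final charges: Q1=6.41, Q2=17.38, Q3=3.21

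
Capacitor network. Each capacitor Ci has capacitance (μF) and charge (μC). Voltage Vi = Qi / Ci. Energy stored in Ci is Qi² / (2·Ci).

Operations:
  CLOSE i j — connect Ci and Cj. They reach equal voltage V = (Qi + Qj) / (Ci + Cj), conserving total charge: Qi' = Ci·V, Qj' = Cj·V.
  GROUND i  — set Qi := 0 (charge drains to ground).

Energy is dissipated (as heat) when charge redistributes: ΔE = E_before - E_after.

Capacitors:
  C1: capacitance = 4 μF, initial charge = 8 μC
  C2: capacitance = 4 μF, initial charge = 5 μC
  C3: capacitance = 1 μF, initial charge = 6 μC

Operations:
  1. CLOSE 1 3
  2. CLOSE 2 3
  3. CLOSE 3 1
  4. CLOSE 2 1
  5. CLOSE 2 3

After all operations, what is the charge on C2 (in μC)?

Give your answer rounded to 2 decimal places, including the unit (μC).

Initial: C1(4μF, Q=8μC, V=2.00V), C2(4μF, Q=5μC, V=1.25V), C3(1μF, Q=6μC, V=6.00V)
Op 1: CLOSE 1-3: Q_total=14.00, C_total=5.00, V=2.80; Q1=11.20, Q3=2.80; dissipated=6.400
Op 2: CLOSE 2-3: Q_total=7.80, C_total=5.00, V=1.56; Q2=6.24, Q3=1.56; dissipated=0.961
Op 3: CLOSE 3-1: Q_total=12.76, C_total=5.00, V=2.55; Q3=2.55, Q1=10.21; dissipated=0.615
Op 4: CLOSE 2-1: Q_total=16.45, C_total=8.00, V=2.06; Q2=8.22, Q1=8.22; dissipated=0.984
Op 5: CLOSE 2-3: Q_total=10.78, C_total=5.00, V=2.16; Q2=8.62, Q3=2.16; dissipated=0.098
Final charges: Q1=8.22, Q2=8.62, Q3=2.16

Answer: 8.62 μC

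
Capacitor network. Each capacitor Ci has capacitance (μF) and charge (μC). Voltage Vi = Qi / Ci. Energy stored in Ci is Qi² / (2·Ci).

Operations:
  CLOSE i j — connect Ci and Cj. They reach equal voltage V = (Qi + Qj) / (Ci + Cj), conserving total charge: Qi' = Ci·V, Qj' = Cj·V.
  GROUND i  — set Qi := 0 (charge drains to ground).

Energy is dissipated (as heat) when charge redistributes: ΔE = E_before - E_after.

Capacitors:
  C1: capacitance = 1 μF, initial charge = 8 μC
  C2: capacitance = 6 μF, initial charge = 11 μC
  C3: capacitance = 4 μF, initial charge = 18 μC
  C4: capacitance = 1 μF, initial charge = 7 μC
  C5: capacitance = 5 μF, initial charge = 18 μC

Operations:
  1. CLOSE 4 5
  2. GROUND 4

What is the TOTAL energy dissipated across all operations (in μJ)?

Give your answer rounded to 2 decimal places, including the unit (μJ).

Answer: 13.50 μJ

Derivation:
Initial: C1(1μF, Q=8μC, V=8.00V), C2(6μF, Q=11μC, V=1.83V), C3(4μF, Q=18μC, V=4.50V), C4(1μF, Q=7μC, V=7.00V), C5(5μF, Q=18μC, V=3.60V)
Op 1: CLOSE 4-5: Q_total=25.00, C_total=6.00, V=4.17; Q4=4.17, Q5=20.83; dissipated=4.817
Op 2: GROUND 4: Q4=0; energy lost=8.681
Total dissipated: 13.497 μJ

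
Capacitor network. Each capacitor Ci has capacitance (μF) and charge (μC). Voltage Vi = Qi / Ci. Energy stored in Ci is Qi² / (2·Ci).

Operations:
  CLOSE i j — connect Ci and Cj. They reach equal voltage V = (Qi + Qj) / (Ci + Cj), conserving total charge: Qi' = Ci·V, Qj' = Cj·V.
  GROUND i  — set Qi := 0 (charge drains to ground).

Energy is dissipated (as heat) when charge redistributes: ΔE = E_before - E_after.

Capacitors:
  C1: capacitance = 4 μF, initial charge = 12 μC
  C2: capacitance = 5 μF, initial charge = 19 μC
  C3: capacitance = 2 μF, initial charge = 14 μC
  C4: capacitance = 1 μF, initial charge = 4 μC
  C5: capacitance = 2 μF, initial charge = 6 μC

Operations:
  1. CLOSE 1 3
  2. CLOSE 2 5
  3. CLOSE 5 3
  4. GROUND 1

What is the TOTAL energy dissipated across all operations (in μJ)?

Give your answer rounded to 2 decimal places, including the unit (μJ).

Answer: 48.97 μJ

Derivation:
Initial: C1(4μF, Q=12μC, V=3.00V), C2(5μF, Q=19μC, V=3.80V), C3(2μF, Q=14μC, V=7.00V), C4(1μF, Q=4μC, V=4.00V), C5(2μF, Q=6μC, V=3.00V)
Op 1: CLOSE 1-3: Q_total=26.00, C_total=6.00, V=4.33; Q1=17.33, Q3=8.67; dissipated=10.667
Op 2: CLOSE 2-5: Q_total=25.00, C_total=7.00, V=3.57; Q2=17.86, Q5=7.14; dissipated=0.457
Op 3: CLOSE 5-3: Q_total=15.81, C_total=4.00, V=3.95; Q5=7.90, Q3=7.90; dissipated=0.290
Op 4: GROUND 1: Q1=0; energy lost=37.556
Total dissipated: 48.970 μJ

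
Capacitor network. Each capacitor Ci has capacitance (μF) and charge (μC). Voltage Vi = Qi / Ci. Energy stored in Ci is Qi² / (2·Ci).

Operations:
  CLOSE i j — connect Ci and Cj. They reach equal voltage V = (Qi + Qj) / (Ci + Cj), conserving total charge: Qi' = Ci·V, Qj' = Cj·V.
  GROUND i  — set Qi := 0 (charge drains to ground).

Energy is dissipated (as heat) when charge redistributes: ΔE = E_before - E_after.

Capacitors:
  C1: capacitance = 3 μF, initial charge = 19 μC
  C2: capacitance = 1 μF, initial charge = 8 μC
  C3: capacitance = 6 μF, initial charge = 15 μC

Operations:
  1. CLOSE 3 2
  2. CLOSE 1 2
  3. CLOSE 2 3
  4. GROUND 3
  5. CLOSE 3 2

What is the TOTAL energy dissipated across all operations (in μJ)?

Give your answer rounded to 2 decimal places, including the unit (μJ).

Initial: C1(3μF, Q=19μC, V=6.33V), C2(1μF, Q=8μC, V=8.00V), C3(6μF, Q=15μC, V=2.50V)
Op 1: CLOSE 3-2: Q_total=23.00, C_total=7.00, V=3.29; Q3=19.71, Q2=3.29; dissipated=12.964
Op 2: CLOSE 1-2: Q_total=22.29, C_total=4.00, V=5.57; Q1=16.71, Q2=5.57; dissipated=3.483
Op 3: CLOSE 2-3: Q_total=25.29, C_total=7.00, V=3.61; Q2=3.61, Q3=21.67; dissipated=2.239
Op 4: GROUND 3: Q3=0; energy lost=39.145
Op 5: CLOSE 3-2: Q_total=3.61, C_total=7.00, V=0.52; Q3=3.10, Q2=0.52; dissipated=5.592
Total dissipated: 63.423 μJ

Answer: 63.42 μJ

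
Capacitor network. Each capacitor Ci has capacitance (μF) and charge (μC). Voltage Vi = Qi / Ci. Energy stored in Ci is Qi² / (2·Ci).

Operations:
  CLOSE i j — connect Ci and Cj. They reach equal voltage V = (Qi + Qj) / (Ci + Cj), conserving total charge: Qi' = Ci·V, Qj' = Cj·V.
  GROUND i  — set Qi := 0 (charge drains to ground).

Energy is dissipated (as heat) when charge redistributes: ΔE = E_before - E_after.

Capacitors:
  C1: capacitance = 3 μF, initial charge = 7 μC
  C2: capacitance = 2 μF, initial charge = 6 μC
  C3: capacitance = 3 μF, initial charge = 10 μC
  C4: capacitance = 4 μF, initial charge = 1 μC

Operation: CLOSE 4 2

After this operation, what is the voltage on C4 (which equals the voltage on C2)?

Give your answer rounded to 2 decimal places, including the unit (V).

Initial: C1(3μF, Q=7μC, V=2.33V), C2(2μF, Q=6μC, V=3.00V), C3(3μF, Q=10μC, V=3.33V), C4(4μF, Q=1μC, V=0.25V)
Op 1: CLOSE 4-2: Q_total=7.00, C_total=6.00, V=1.17; Q4=4.67, Q2=2.33; dissipated=5.042

Answer: 1.17 V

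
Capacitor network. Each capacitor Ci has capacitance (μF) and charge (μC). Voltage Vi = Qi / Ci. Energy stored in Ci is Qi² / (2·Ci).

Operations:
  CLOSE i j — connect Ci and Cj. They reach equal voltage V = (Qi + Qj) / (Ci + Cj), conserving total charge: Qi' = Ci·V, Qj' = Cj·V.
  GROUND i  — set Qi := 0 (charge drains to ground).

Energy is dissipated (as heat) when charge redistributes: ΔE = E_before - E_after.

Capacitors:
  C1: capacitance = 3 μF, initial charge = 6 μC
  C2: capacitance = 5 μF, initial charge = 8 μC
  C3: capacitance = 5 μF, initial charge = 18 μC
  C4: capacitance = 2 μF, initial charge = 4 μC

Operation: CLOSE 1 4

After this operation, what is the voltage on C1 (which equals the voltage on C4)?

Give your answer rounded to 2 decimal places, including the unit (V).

Initial: C1(3μF, Q=6μC, V=2.00V), C2(5μF, Q=8μC, V=1.60V), C3(5μF, Q=18μC, V=3.60V), C4(2μF, Q=4μC, V=2.00V)
Op 1: CLOSE 1-4: Q_total=10.00, C_total=5.00, V=2.00; Q1=6.00, Q4=4.00; dissipated=0.000

Answer: 2.00 V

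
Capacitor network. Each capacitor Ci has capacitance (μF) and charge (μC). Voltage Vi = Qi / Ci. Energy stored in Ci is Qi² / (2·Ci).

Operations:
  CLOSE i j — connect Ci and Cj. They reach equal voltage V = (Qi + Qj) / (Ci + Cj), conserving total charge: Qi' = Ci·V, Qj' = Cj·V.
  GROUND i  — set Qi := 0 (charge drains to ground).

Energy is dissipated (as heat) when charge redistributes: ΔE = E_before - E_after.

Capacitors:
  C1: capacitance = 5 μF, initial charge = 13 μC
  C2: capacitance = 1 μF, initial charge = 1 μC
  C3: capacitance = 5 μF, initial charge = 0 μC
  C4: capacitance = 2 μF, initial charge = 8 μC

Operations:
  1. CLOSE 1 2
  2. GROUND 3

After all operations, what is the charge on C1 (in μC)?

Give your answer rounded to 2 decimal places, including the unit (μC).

Initial: C1(5μF, Q=13μC, V=2.60V), C2(1μF, Q=1μC, V=1.00V), C3(5μF, Q=0μC, V=0.00V), C4(2μF, Q=8μC, V=4.00V)
Op 1: CLOSE 1-2: Q_total=14.00, C_total=6.00, V=2.33; Q1=11.67, Q2=2.33; dissipated=1.067
Op 2: GROUND 3: Q3=0; energy lost=0.000
Final charges: Q1=11.67, Q2=2.33, Q3=0.00, Q4=8.00

Answer: 11.67 μC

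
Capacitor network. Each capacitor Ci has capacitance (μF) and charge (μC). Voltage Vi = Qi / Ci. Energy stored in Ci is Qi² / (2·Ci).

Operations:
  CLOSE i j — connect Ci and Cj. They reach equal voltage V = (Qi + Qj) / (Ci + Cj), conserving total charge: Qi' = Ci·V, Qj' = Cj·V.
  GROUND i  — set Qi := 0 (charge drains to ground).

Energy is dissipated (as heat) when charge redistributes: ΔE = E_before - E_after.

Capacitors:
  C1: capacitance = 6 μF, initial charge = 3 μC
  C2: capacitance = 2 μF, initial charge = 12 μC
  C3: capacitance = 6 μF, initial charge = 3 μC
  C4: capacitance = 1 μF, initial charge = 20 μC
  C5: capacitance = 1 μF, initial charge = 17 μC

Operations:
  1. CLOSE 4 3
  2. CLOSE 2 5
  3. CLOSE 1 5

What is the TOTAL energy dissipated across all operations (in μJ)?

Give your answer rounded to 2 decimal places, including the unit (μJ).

Answer: 239.31 μJ

Derivation:
Initial: C1(6μF, Q=3μC, V=0.50V), C2(2μF, Q=12μC, V=6.00V), C3(6μF, Q=3μC, V=0.50V), C4(1μF, Q=20μC, V=20.00V), C5(1μF, Q=17μC, V=17.00V)
Op 1: CLOSE 4-3: Q_total=23.00, C_total=7.00, V=3.29; Q4=3.29, Q3=19.71; dissipated=162.964
Op 2: CLOSE 2-5: Q_total=29.00, C_total=3.00, V=9.67; Q2=19.33, Q5=9.67; dissipated=40.333
Op 3: CLOSE 1-5: Q_total=12.67, C_total=7.00, V=1.81; Q1=10.86, Q5=1.81; dissipated=36.012
Total dissipated: 239.310 μJ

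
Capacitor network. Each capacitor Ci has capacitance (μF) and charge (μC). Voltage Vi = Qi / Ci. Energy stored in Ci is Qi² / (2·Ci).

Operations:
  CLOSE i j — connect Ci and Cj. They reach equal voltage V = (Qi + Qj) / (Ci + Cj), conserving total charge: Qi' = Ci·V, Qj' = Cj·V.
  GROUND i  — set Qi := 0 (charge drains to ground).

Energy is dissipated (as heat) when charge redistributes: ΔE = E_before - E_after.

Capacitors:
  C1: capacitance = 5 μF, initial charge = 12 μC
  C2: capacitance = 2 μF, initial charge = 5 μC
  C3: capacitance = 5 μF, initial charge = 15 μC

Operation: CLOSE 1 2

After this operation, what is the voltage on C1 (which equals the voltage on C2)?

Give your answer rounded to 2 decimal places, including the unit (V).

Initial: C1(5μF, Q=12μC, V=2.40V), C2(2μF, Q=5μC, V=2.50V), C3(5μF, Q=15μC, V=3.00V)
Op 1: CLOSE 1-2: Q_total=17.00, C_total=7.00, V=2.43; Q1=12.14, Q2=4.86; dissipated=0.007

Answer: 2.43 V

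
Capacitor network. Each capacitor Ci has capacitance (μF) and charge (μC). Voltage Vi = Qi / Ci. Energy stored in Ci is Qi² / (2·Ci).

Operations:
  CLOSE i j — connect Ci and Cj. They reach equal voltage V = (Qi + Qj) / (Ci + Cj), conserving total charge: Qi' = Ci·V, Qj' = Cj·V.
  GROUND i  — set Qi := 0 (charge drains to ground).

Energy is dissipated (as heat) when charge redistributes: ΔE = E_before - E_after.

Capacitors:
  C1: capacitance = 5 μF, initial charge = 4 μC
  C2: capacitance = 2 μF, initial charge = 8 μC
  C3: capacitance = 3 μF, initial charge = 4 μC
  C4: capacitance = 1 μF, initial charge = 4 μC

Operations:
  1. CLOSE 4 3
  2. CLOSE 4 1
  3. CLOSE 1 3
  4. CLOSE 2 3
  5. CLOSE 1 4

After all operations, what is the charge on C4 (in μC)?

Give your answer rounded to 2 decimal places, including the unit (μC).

Answer: 1.31 μC

Derivation:
Initial: C1(5μF, Q=4μC, V=0.80V), C2(2μF, Q=8μC, V=4.00V), C3(3μF, Q=4μC, V=1.33V), C4(1μF, Q=4μC, V=4.00V)
Op 1: CLOSE 4-3: Q_total=8.00, C_total=4.00, V=2.00; Q4=2.00, Q3=6.00; dissipated=2.667
Op 2: CLOSE 4-1: Q_total=6.00, C_total=6.00, V=1.00; Q4=1.00, Q1=5.00; dissipated=0.600
Op 3: CLOSE 1-3: Q_total=11.00, C_total=8.00, V=1.38; Q1=6.88, Q3=4.12; dissipated=0.938
Op 4: CLOSE 2-3: Q_total=12.12, C_total=5.00, V=2.42; Q2=4.85, Q3=7.28; dissipated=4.134
Op 5: CLOSE 1-4: Q_total=7.88, C_total=6.00, V=1.31; Q1=6.56, Q4=1.31; dissipated=0.059
Final charges: Q1=6.56, Q2=4.85, Q3=7.28, Q4=1.31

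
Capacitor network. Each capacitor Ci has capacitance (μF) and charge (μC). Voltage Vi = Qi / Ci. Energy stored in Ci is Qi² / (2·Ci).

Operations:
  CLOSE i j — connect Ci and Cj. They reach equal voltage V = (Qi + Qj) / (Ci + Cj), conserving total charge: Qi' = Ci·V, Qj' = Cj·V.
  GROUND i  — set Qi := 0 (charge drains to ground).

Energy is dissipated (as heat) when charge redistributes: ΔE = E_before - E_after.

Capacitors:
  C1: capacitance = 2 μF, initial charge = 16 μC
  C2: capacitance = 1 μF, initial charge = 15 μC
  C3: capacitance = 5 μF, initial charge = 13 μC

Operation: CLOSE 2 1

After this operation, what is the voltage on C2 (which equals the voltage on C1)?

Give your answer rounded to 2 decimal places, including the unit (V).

Initial: C1(2μF, Q=16μC, V=8.00V), C2(1μF, Q=15μC, V=15.00V), C3(5μF, Q=13μC, V=2.60V)
Op 1: CLOSE 2-1: Q_total=31.00, C_total=3.00, V=10.33; Q2=10.33, Q1=20.67; dissipated=16.333

Answer: 10.33 V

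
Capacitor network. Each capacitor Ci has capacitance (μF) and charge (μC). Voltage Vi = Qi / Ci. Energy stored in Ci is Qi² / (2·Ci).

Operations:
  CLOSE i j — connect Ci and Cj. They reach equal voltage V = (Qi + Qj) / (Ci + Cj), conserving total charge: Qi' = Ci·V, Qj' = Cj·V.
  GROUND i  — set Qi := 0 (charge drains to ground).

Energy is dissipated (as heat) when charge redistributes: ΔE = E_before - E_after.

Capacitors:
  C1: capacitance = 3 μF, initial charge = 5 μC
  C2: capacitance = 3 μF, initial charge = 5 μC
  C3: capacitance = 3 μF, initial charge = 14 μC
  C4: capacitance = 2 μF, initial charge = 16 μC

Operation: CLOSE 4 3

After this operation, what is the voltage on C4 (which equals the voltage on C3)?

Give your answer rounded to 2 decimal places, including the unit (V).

Initial: C1(3μF, Q=5μC, V=1.67V), C2(3μF, Q=5μC, V=1.67V), C3(3μF, Q=14μC, V=4.67V), C4(2μF, Q=16μC, V=8.00V)
Op 1: CLOSE 4-3: Q_total=30.00, C_total=5.00, V=6.00; Q4=12.00, Q3=18.00; dissipated=6.667

Answer: 6.00 V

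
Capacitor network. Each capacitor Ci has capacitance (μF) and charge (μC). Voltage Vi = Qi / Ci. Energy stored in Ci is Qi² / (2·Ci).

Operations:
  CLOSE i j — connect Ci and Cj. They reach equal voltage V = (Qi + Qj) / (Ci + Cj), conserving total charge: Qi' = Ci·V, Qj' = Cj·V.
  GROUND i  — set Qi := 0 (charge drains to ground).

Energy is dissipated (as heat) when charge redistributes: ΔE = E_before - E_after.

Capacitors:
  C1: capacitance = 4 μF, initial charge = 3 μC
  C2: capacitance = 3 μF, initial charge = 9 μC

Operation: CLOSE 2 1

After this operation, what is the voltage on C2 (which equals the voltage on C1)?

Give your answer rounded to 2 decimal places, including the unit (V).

Answer: 1.71 V

Derivation:
Initial: C1(4μF, Q=3μC, V=0.75V), C2(3μF, Q=9μC, V=3.00V)
Op 1: CLOSE 2-1: Q_total=12.00, C_total=7.00, V=1.71; Q2=5.14, Q1=6.86; dissipated=4.339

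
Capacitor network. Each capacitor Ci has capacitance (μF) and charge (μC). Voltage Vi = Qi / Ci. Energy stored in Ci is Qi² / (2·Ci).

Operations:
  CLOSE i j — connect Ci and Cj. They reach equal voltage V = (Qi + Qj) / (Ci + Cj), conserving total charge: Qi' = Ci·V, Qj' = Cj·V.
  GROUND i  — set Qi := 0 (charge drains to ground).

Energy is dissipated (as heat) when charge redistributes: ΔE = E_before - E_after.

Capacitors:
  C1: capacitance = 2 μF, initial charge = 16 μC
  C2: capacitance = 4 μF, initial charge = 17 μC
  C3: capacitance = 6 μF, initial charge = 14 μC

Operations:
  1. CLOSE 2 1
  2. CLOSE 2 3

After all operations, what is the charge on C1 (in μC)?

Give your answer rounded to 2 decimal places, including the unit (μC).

Initial: C1(2μF, Q=16μC, V=8.00V), C2(4μF, Q=17μC, V=4.25V), C3(6μF, Q=14μC, V=2.33V)
Op 1: CLOSE 2-1: Q_total=33.00, C_total=6.00, V=5.50; Q2=22.00, Q1=11.00; dissipated=9.375
Op 2: CLOSE 2-3: Q_total=36.00, C_total=10.00, V=3.60; Q2=14.40, Q3=21.60; dissipated=12.033
Final charges: Q1=11.00, Q2=14.40, Q3=21.60

Answer: 11.00 μC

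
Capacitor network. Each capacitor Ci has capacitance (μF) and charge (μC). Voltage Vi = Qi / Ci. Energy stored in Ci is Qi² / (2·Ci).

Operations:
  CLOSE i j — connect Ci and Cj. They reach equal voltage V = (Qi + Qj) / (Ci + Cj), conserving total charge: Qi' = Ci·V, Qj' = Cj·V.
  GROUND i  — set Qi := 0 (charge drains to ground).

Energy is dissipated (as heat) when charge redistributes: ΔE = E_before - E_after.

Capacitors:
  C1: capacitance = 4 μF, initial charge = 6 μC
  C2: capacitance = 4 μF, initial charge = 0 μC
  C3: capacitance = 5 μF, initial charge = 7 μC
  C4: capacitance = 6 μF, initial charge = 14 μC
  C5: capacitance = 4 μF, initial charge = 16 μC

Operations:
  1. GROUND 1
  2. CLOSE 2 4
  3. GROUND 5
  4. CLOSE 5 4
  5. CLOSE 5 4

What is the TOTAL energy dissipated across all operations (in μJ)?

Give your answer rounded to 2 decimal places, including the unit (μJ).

Initial: C1(4μF, Q=6μC, V=1.50V), C2(4μF, Q=0μC, V=0.00V), C3(5μF, Q=7μC, V=1.40V), C4(6μF, Q=14μC, V=2.33V), C5(4μF, Q=16μC, V=4.00V)
Op 1: GROUND 1: Q1=0; energy lost=4.500
Op 2: CLOSE 2-4: Q_total=14.00, C_total=10.00, V=1.40; Q2=5.60, Q4=8.40; dissipated=6.533
Op 3: GROUND 5: Q5=0; energy lost=32.000
Op 4: CLOSE 5-4: Q_total=8.40, C_total=10.00, V=0.84; Q5=3.36, Q4=5.04; dissipated=2.352
Op 5: CLOSE 5-4: Q_total=8.40, C_total=10.00, V=0.84; Q5=3.36, Q4=5.04; dissipated=0.000
Total dissipated: 45.385 μJ

Answer: 45.39 μJ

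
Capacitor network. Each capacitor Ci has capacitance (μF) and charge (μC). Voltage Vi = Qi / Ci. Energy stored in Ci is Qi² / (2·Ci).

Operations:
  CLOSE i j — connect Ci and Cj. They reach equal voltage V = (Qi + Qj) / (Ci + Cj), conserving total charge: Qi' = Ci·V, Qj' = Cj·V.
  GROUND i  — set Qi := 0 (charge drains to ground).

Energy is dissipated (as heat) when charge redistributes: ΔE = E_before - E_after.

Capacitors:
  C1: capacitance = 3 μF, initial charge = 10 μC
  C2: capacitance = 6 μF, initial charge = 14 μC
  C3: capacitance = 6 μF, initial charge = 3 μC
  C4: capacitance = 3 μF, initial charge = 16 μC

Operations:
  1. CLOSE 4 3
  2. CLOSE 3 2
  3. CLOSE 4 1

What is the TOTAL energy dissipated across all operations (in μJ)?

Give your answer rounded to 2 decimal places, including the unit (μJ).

Answer: 24.56 μJ

Derivation:
Initial: C1(3μF, Q=10μC, V=3.33V), C2(6μF, Q=14μC, V=2.33V), C3(6μF, Q=3μC, V=0.50V), C4(3μF, Q=16μC, V=5.33V)
Op 1: CLOSE 4-3: Q_total=19.00, C_total=9.00, V=2.11; Q4=6.33, Q3=12.67; dissipated=23.361
Op 2: CLOSE 3-2: Q_total=26.67, C_total=12.00, V=2.22; Q3=13.33, Q2=13.33; dissipated=0.074
Op 3: CLOSE 4-1: Q_total=16.33, C_total=6.00, V=2.72; Q4=8.17, Q1=8.17; dissipated=1.120
Total dissipated: 24.556 μJ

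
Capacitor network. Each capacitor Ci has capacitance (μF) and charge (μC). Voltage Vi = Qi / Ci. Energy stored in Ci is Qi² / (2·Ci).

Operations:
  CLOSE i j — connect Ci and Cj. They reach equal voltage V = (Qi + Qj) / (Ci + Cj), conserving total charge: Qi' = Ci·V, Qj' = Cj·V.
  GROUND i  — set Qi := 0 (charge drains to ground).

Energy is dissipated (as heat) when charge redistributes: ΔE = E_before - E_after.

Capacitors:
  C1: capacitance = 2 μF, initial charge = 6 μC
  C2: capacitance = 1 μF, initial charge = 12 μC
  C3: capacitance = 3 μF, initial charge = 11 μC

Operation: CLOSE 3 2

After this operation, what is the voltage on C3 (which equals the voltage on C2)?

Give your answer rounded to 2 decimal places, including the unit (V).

Answer: 5.75 V

Derivation:
Initial: C1(2μF, Q=6μC, V=3.00V), C2(1μF, Q=12μC, V=12.00V), C3(3μF, Q=11μC, V=3.67V)
Op 1: CLOSE 3-2: Q_total=23.00, C_total=4.00, V=5.75; Q3=17.25, Q2=5.75; dissipated=26.042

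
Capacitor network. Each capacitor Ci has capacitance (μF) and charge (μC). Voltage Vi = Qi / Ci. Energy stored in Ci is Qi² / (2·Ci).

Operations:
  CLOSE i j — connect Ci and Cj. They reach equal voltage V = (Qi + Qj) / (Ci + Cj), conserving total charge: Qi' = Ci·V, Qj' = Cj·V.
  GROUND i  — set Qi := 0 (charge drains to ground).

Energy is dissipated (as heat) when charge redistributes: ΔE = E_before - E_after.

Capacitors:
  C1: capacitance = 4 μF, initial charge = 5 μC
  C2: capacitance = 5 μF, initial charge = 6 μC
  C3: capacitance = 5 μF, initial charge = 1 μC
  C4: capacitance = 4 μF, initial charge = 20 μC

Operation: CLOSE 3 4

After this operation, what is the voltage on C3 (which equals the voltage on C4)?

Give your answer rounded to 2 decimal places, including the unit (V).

Answer: 2.33 V

Derivation:
Initial: C1(4μF, Q=5μC, V=1.25V), C2(5μF, Q=6μC, V=1.20V), C3(5μF, Q=1μC, V=0.20V), C4(4μF, Q=20μC, V=5.00V)
Op 1: CLOSE 3-4: Q_total=21.00, C_total=9.00, V=2.33; Q3=11.67, Q4=9.33; dissipated=25.600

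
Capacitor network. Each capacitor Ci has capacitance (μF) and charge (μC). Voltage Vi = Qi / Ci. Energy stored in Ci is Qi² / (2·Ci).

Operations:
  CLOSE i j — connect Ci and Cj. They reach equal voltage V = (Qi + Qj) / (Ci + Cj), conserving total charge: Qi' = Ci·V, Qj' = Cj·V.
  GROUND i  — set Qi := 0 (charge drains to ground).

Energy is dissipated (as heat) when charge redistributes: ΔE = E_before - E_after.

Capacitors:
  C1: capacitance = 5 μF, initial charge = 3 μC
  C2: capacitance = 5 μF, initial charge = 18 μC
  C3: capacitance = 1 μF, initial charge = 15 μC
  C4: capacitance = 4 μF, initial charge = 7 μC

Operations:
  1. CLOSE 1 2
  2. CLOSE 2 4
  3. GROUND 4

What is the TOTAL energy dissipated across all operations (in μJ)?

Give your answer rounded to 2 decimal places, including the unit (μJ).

Answer: 18.95 μJ

Derivation:
Initial: C1(5μF, Q=3μC, V=0.60V), C2(5μF, Q=18μC, V=3.60V), C3(1μF, Q=15μC, V=15.00V), C4(4μF, Q=7μC, V=1.75V)
Op 1: CLOSE 1-2: Q_total=21.00, C_total=10.00, V=2.10; Q1=10.50, Q2=10.50; dissipated=11.250
Op 2: CLOSE 2-4: Q_total=17.50, C_total=9.00, V=1.94; Q2=9.72, Q4=7.78; dissipated=0.136
Op 3: GROUND 4: Q4=0; energy lost=7.562
Total dissipated: 18.948 μJ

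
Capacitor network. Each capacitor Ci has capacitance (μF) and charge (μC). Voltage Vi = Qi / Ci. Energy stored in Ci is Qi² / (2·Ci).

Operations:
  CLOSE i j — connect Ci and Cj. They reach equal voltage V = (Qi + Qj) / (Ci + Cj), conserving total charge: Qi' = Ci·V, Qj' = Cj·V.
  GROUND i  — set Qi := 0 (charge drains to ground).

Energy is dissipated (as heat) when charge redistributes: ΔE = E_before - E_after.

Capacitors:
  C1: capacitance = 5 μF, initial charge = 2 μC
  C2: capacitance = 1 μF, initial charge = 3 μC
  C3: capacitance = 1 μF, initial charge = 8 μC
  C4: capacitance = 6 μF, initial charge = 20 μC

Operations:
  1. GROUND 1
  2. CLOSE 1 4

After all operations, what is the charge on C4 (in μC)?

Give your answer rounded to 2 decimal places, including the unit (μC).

Answer: 10.91 μC

Derivation:
Initial: C1(5μF, Q=2μC, V=0.40V), C2(1μF, Q=3μC, V=3.00V), C3(1μF, Q=8μC, V=8.00V), C4(6μF, Q=20μC, V=3.33V)
Op 1: GROUND 1: Q1=0; energy lost=0.400
Op 2: CLOSE 1-4: Q_total=20.00, C_total=11.00, V=1.82; Q1=9.09, Q4=10.91; dissipated=15.152
Final charges: Q1=9.09, Q2=3.00, Q3=8.00, Q4=10.91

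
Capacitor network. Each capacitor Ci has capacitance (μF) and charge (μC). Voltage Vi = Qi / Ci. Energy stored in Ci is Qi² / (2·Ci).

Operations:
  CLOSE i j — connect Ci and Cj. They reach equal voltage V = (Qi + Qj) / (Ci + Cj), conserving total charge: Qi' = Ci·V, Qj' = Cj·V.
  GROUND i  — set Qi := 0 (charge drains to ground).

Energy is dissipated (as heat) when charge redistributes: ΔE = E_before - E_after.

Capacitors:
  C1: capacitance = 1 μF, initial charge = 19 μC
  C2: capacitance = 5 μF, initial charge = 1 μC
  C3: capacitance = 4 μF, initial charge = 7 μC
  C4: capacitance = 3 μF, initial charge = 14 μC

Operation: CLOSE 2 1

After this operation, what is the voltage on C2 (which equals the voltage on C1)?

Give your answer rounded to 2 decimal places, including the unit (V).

Answer: 3.33 V

Derivation:
Initial: C1(1μF, Q=19μC, V=19.00V), C2(5μF, Q=1μC, V=0.20V), C3(4μF, Q=7μC, V=1.75V), C4(3μF, Q=14μC, V=4.67V)
Op 1: CLOSE 2-1: Q_total=20.00, C_total=6.00, V=3.33; Q2=16.67, Q1=3.33; dissipated=147.267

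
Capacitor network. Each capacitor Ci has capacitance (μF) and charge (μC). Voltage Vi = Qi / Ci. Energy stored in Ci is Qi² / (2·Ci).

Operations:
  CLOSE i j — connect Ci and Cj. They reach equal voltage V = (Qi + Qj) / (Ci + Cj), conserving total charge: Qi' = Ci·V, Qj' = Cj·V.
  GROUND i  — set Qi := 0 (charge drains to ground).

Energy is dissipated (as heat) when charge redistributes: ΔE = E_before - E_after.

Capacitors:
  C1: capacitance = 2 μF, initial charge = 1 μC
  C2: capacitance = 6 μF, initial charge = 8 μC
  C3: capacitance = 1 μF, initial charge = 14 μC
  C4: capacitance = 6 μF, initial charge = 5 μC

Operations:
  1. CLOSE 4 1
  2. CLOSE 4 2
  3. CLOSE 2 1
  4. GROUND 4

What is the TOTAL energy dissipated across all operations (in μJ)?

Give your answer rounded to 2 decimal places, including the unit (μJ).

Initial: C1(2μF, Q=1μC, V=0.50V), C2(6μF, Q=8μC, V=1.33V), C3(1μF, Q=14μC, V=14.00V), C4(6μF, Q=5μC, V=0.83V)
Op 1: CLOSE 4-1: Q_total=6.00, C_total=8.00, V=0.75; Q4=4.50, Q1=1.50; dissipated=0.083
Op 2: CLOSE 4-2: Q_total=12.50, C_total=12.00, V=1.04; Q4=6.25, Q2=6.25; dissipated=0.510
Op 3: CLOSE 2-1: Q_total=7.75, C_total=8.00, V=0.97; Q2=5.81, Q1=1.94; dissipated=0.064
Op 4: GROUND 4: Q4=0; energy lost=3.255
Total dissipated: 3.913 μJ

Answer: 3.91 μJ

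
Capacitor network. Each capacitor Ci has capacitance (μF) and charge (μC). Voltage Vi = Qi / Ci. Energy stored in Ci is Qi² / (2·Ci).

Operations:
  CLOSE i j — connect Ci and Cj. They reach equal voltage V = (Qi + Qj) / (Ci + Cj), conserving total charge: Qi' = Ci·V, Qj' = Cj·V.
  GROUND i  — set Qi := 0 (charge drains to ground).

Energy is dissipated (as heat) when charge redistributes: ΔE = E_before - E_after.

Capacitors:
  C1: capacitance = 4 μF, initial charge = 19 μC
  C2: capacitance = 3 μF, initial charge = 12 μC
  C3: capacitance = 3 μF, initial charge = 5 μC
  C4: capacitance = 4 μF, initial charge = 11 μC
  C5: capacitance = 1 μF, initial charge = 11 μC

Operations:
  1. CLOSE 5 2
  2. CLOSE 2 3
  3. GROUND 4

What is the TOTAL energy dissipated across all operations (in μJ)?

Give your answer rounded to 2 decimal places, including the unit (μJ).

Initial: C1(4μF, Q=19μC, V=4.75V), C2(3μF, Q=12μC, V=4.00V), C3(3μF, Q=5μC, V=1.67V), C4(4μF, Q=11μC, V=2.75V), C5(1μF, Q=11μC, V=11.00V)
Op 1: CLOSE 5-2: Q_total=23.00, C_total=4.00, V=5.75; Q5=5.75, Q2=17.25; dissipated=18.375
Op 2: CLOSE 2-3: Q_total=22.25, C_total=6.00, V=3.71; Q2=11.12, Q3=11.12; dissipated=12.505
Op 3: GROUND 4: Q4=0; energy lost=15.125
Total dissipated: 46.005 μJ

Answer: 46.01 μJ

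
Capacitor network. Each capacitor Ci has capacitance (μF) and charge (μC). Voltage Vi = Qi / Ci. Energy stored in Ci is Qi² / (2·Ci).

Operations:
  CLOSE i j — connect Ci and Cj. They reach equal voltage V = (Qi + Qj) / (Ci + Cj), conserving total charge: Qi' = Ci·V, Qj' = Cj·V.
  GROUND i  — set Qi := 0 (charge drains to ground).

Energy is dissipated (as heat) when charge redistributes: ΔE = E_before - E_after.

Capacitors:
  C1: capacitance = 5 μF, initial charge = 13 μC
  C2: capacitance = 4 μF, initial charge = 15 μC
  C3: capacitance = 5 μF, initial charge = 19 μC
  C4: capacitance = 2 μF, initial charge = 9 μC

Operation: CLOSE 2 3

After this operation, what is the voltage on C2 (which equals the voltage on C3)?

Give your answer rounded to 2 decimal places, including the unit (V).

Initial: C1(5μF, Q=13μC, V=2.60V), C2(4μF, Q=15μC, V=3.75V), C3(5μF, Q=19μC, V=3.80V), C4(2μF, Q=9μC, V=4.50V)
Op 1: CLOSE 2-3: Q_total=34.00, C_total=9.00, V=3.78; Q2=15.11, Q3=18.89; dissipated=0.003

Answer: 3.78 V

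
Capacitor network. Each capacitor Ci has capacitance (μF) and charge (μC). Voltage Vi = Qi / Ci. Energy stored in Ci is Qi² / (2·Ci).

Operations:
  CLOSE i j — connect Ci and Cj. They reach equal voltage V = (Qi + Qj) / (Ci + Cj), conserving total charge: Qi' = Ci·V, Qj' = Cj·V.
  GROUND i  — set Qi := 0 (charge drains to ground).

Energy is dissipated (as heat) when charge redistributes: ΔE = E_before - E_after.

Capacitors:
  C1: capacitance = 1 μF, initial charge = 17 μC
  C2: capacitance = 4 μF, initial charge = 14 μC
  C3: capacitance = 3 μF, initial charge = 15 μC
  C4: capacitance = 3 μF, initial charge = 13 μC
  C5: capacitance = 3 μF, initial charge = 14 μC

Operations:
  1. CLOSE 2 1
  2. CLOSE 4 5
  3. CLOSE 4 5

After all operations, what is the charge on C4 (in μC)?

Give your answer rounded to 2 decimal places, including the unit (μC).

Initial: C1(1μF, Q=17μC, V=17.00V), C2(4μF, Q=14μC, V=3.50V), C3(3μF, Q=15μC, V=5.00V), C4(3μF, Q=13μC, V=4.33V), C5(3μF, Q=14μC, V=4.67V)
Op 1: CLOSE 2-1: Q_total=31.00, C_total=5.00, V=6.20; Q2=24.80, Q1=6.20; dissipated=72.900
Op 2: CLOSE 4-5: Q_total=27.00, C_total=6.00, V=4.50; Q4=13.50, Q5=13.50; dissipated=0.083
Op 3: CLOSE 4-5: Q_total=27.00, C_total=6.00, V=4.50; Q4=13.50, Q5=13.50; dissipated=0.000
Final charges: Q1=6.20, Q2=24.80, Q3=15.00, Q4=13.50, Q5=13.50

Answer: 13.50 μC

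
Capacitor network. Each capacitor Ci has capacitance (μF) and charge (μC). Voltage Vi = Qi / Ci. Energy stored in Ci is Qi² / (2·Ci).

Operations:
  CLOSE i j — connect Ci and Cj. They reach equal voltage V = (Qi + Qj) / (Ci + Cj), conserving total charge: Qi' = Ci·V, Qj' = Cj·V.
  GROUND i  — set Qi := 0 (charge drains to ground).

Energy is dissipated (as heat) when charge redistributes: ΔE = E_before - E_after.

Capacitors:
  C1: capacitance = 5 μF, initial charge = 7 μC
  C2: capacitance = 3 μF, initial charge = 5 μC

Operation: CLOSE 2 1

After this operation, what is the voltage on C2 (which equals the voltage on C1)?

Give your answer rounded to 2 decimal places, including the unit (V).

Answer: 1.50 V

Derivation:
Initial: C1(5μF, Q=7μC, V=1.40V), C2(3μF, Q=5μC, V=1.67V)
Op 1: CLOSE 2-1: Q_total=12.00, C_total=8.00, V=1.50; Q2=4.50, Q1=7.50; dissipated=0.067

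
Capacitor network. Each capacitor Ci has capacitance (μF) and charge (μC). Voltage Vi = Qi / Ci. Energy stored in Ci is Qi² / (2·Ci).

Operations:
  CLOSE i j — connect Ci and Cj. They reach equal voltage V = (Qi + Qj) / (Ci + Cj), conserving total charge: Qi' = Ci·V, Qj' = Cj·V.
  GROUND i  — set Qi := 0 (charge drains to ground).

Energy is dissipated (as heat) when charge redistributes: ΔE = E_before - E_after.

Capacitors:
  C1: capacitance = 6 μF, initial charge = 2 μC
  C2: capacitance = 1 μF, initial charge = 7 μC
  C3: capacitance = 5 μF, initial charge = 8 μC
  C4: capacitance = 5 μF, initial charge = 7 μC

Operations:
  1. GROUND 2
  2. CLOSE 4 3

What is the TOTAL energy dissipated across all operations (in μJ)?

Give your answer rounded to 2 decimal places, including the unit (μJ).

Answer: 24.55 μJ

Derivation:
Initial: C1(6μF, Q=2μC, V=0.33V), C2(1μF, Q=7μC, V=7.00V), C3(5μF, Q=8μC, V=1.60V), C4(5μF, Q=7μC, V=1.40V)
Op 1: GROUND 2: Q2=0; energy lost=24.500
Op 2: CLOSE 4-3: Q_total=15.00, C_total=10.00, V=1.50; Q4=7.50, Q3=7.50; dissipated=0.050
Total dissipated: 24.550 μJ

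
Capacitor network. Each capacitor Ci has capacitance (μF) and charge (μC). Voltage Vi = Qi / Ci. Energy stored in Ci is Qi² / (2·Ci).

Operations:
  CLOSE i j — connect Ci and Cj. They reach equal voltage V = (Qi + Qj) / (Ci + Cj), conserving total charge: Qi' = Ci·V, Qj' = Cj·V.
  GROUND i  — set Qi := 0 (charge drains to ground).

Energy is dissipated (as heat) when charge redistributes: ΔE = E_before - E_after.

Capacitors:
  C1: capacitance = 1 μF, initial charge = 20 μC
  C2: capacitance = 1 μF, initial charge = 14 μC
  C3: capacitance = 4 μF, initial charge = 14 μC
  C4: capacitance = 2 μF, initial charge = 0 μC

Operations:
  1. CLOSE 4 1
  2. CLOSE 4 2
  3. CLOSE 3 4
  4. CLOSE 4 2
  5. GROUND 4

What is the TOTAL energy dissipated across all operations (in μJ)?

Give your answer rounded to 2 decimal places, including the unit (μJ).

Initial: C1(1μF, Q=20μC, V=20.00V), C2(1μF, Q=14μC, V=14.00V), C3(4μF, Q=14μC, V=3.50V), C4(2μF, Q=0μC, V=0.00V)
Op 1: CLOSE 4-1: Q_total=20.00, C_total=3.00, V=6.67; Q4=13.33, Q1=6.67; dissipated=133.333
Op 2: CLOSE 4-2: Q_total=27.33, C_total=3.00, V=9.11; Q4=18.22, Q2=9.11; dissipated=17.926
Op 3: CLOSE 3-4: Q_total=32.22, C_total=6.00, V=5.37; Q3=21.48, Q4=10.74; dissipated=20.990
Op 4: CLOSE 4-2: Q_total=19.85, C_total=3.00, V=6.62; Q4=13.23, Q2=6.62; dissipated=4.664
Op 5: GROUND 4: Q4=0; energy lost=43.788
Total dissipated: 220.702 μJ

Answer: 220.70 μJ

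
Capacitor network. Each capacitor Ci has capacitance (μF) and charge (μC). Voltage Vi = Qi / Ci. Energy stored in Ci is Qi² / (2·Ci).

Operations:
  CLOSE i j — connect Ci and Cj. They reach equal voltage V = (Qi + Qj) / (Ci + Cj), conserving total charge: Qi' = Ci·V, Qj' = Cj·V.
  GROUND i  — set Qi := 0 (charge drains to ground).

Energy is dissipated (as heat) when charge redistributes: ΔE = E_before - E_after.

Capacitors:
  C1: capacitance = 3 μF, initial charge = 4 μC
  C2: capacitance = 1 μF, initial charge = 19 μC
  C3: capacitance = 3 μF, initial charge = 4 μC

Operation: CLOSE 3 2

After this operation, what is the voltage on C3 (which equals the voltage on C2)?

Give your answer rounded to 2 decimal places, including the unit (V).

Initial: C1(3μF, Q=4μC, V=1.33V), C2(1μF, Q=19μC, V=19.00V), C3(3μF, Q=4μC, V=1.33V)
Op 1: CLOSE 3-2: Q_total=23.00, C_total=4.00, V=5.75; Q3=17.25, Q2=5.75; dissipated=117.042

Answer: 5.75 V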